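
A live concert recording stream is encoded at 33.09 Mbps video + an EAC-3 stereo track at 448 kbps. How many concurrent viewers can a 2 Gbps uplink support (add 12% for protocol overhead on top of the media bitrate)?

53

Audio: 448 kbps = 0.448 Mbps.
Per-viewer media rate: 33.538 Mbps.
On the wire with 12% overhead: 37.563 Mbps.
2 Gbps = 2,000 Mbps; 2,000 / 37.563 = 53.24 → 53 viewers.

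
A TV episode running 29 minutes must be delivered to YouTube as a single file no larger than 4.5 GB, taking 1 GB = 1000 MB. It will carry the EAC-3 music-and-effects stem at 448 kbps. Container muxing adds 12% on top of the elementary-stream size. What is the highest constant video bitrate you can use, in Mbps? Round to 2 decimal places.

Budget: 4.5 GB = 36000.0 Mb.
Stream payload after overhead: 36000.0 / 1.12 = 32142.9 Mb.
29 min = 1740 s
Total bitrate budget: 32142.9 Mb / 1740 s = 18.473 Mbps.
Audio: 448 kbps = 0.448 Mbps.
Video: 18.473 − 0.448 = 18.025 Mbps.

18.02 Mbps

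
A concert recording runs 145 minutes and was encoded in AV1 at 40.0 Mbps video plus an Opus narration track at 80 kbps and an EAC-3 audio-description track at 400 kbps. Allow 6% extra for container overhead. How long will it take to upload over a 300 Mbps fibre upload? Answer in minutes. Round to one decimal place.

20.7 minutes

145 min = 8700 s
Audio total: 80 + 400 = 480 kbps = 0.480 Mbps.
Total bitrate: 40.480 Mbps.
File: 40.480 Mbps × 8700 s = 352176.0 Mb.
With 6% container overhead: ×1.06. → 373306.6 Mb.
At 300 Mbps: 373306.6 / 300 = 1244.4 s ≈ 20.7 minutes.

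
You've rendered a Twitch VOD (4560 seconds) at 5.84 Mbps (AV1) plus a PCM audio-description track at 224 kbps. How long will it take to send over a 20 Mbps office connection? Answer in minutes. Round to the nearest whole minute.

Audio: 224 kbps = 0.224 Mbps.
Total bitrate: 6.064 Mbps.
File: 6.064 Mbps × 4560 s = 27651.8 Mb.
At 20 Mbps: 27651.8 / 20 = 1382.6 s ≈ 23 minutes.

23 minutes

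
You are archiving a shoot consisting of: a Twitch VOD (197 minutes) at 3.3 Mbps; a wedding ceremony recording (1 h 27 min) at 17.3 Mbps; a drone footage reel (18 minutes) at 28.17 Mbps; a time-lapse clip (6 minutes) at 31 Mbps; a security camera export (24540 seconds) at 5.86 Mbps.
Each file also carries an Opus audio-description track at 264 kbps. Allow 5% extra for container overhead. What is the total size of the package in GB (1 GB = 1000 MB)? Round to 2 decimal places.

Audio: 264 kbps = 0.264 Mbps.
Twitch VOD: 3.564 Mbps × 11820 s × 1.05 = 44232.8 Mb
wedding ceremony recording: 17.564 Mbps × 5220 s × 1.05 = 96268.3 Mb
drone footage reel: 28.434 Mbps × 1080 s × 1.05 = 32244.2 Mb
time-lapse clip: 31.264 Mbps × 360 s × 1.05 = 11817.8 Mb
security camera export: 6.124 Mbps × 24540 s × 1.05 = 157797.1 Mb
Total: 342360.1 Mb = 42795.0 MB.
= 42.80 GB.

42.80 GB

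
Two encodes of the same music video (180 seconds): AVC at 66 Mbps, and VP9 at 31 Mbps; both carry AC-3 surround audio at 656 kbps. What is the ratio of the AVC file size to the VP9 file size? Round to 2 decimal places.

2.11

Audio: 656 kbps = 0.656 Mbps.
AVC: 66.656 Mbps × 180 s = 11998.1 Mb = 1.397 GiB.
VP9: 31.656 Mbps × 180 s = 5698.1 Mb = 0.663 GiB.
Ratio: 1.397 / 0.663 = 2.106.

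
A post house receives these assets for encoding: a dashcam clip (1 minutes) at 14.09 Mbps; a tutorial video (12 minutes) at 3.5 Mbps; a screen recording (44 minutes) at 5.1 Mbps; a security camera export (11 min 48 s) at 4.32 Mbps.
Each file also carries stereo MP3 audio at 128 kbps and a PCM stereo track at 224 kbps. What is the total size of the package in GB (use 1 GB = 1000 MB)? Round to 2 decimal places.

Audio total: 128 + 224 = 352 kbps = 0.352 Mbps.
dashcam clip: 14.442 Mbps × 60 s = 866.5 Mb
tutorial video: 3.852 Mbps × 720 s = 2773.4 Mb
screen recording: 5.452 Mbps × 2640 s = 14393.3 Mb
security camera export: 4.672 Mbps × 708 s = 3307.8 Mb
Total: 21341.0 Mb = 2667.6 MB.
= 2.668 GB.

2.67 GB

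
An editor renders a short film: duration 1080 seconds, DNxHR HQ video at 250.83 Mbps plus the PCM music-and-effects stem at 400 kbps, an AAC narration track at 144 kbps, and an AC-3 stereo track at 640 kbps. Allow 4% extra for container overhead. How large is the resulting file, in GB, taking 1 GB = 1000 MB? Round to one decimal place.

35.4 GB

Audio total: 400 + 144 + 640 = 1184 kbps = 1.184 Mbps.
Total bitrate: 250.83 + 1.184 = 252.014 Mbps.
Stream data: 252.014 Mbps × 1080 s = 272175.1 Mb.
With 4% container overhead: ×1.04.
283,062 Mb ÷ 8 = 35,383 MB → 35.38 GB.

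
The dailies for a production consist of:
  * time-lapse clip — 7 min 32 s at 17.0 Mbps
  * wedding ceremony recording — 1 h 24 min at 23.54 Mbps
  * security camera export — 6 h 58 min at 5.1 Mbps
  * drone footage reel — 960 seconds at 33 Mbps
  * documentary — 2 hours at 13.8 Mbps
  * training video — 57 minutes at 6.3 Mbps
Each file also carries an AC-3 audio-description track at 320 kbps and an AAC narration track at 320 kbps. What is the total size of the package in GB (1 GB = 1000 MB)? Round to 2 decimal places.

Audio total: 320 + 320 = 640 kbps = 0.640 Mbps.
time-lapse clip: 17.640 Mbps × 452 s = 7973.3 Mb
wedding ceremony recording: 24.180 Mbps × 5040 s = 121867.2 Mb
security camera export: 5.740 Mbps × 25080 s = 143959.2 Mb
drone footage reel: 33.640 Mbps × 960 s = 32294.4 Mb
documentary: 14.440 Mbps × 7200 s = 103968.0 Mb
training video: 6.940 Mbps × 3420 s = 23734.8 Mb
Total: 433796.9 Mb = 54224.6 MB.
= 54.22 GB.

54.22 GB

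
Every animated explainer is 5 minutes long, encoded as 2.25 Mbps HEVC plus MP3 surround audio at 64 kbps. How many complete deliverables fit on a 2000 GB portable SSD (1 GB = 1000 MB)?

5 min = 300 s
Audio: 64 kbps = 0.064 Mbps.
Total bitrate: 2.314 Mbps.
Per item: 2.314 Mbps × 300 s = 694.2 Mb = 86.78 MB.
Capacity: 2000 GB = 16,000,000 Mb; 23048.11 items → 23048 complete.

23048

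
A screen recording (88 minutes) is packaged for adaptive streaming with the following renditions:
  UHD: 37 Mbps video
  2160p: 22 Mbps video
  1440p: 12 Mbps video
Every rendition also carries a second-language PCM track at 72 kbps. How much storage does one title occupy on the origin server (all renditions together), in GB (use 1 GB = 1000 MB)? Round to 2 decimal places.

47.00 GB

88 min = 5280 s
Audio: 72 kbps = 0.072 Mbps.
Sum of rendition bitrates: (37+0.072) + (22+0.072) + (12+0.072) = 71.216 Mbps.
× 5280 s = 376,020 Mb = 47,003 MB = 47.00 GB.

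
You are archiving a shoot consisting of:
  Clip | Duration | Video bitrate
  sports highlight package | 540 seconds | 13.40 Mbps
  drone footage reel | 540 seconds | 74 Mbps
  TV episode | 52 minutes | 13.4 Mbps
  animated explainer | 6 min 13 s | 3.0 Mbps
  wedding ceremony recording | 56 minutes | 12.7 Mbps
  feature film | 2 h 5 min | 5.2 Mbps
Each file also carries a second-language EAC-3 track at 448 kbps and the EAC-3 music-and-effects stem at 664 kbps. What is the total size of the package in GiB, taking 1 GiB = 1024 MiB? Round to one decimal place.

22.0 GiB

Audio total: 448 + 664 = 1112 kbps = 1.112 Mbps.
sports highlight package: 14.512 Mbps × 540 s = 7836.5 Mb
drone footage reel: 75.112 Mbps × 540 s = 40560.5 Mb
TV episode: 14.512 Mbps × 3120 s = 45277.4 Mb
animated explainer: 4.112 Mbps × 373 s = 1533.8 Mb
wedding ceremony recording: 13.812 Mbps × 3360 s = 46408.3 Mb
feature film: 6.312 Mbps × 7500 s = 47340.0 Mb
Total: 188956.5 Mb = 23619.6 MB.
= 22.00 GiB.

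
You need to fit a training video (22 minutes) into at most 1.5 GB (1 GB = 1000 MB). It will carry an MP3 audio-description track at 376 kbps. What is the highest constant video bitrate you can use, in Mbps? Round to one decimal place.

Budget: 1.5 GB = 12000.0 Mb.
22 min = 1320 s
Total bitrate budget: 12000.0 Mb / 1320 s = 9.091 Mbps.
Audio: 376 kbps = 0.376 Mbps.
Video: 9.091 − 0.376 = 8.715 Mbps.

8.7 Mbps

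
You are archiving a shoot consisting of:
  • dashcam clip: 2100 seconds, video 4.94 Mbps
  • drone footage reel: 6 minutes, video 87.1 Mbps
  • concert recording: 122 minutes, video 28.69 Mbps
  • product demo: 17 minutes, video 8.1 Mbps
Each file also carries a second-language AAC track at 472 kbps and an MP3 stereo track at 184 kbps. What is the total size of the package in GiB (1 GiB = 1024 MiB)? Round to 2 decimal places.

Audio total: 472 + 184 = 656 kbps = 0.656 Mbps.
dashcam clip: 5.596 Mbps × 2100 s = 11751.6 Mb
drone footage reel: 87.756 Mbps × 360 s = 31592.2 Mb
concert recording: 29.346 Mbps × 7320 s = 214812.7 Mb
product demo: 8.756 Mbps × 1020 s = 8931.1 Mb
Total: 267087.6 Mb = 33385.9 MB.
= 31.09 GiB.

31.09 GiB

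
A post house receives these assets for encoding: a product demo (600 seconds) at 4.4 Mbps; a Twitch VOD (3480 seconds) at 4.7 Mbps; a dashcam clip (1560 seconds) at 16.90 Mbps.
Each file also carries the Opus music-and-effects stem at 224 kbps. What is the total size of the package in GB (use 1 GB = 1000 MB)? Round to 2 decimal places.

Audio: 224 kbps = 0.224 Mbps.
product demo: 4.624 Mbps × 600 s = 2774.4 Mb
Twitch VOD: 4.924 Mbps × 3480 s = 17135.5 Mb
dashcam clip: 17.124 Mbps × 1560 s = 26713.4 Mb
Total: 46623.4 Mb = 5827.9 MB.
= 5.828 GB.

5.83 GB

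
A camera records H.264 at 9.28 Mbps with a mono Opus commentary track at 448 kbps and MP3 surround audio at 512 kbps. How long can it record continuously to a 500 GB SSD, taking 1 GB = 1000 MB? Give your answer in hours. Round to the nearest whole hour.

Audio total: 448 + 512 = 960 kbps = 0.960 Mbps.
Total bitrate: 9.28 + 0.960 = 10.240 Mbps.
Capacity: 500 GB = 4,000,000 Mb.
Recording time: 4,000,000 / 10.240 = 390,625 s ≈ 109 hours.

109 hours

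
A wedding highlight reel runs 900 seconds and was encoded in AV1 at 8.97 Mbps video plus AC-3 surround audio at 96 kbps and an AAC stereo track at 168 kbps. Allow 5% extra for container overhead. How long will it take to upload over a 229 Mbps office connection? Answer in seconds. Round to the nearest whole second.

38 seconds

Audio total: 96 + 168 = 264 kbps = 0.264 Mbps.
Total bitrate: 9.234 Mbps.
File: 9.234 Mbps × 900 s = 8310.6 Mb.
With 5% container overhead: ×1.05. → 8726.1 Mb.
At 229 Mbps: 8726.1 / 229 = 38.1 s ≈ 38.1 seconds.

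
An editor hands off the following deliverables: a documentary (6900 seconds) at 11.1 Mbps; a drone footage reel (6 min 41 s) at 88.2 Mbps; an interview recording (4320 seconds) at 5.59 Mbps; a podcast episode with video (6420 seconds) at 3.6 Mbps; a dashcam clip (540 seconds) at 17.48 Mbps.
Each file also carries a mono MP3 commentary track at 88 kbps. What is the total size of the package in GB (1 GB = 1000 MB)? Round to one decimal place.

21.3 GB

Audio: 88 kbps = 0.088 Mbps.
documentary: 11.188 Mbps × 6900 s = 77197.2 Mb
drone footage reel: 88.288 Mbps × 401 s = 35403.5 Mb
interview recording: 5.678 Mbps × 4320 s = 24529.0 Mb
podcast episode with video: 3.688 Mbps × 6420 s = 23677.0 Mb
dashcam clip: 17.568 Mbps × 540 s = 9486.7 Mb
Total: 170293.3 Mb = 21286.7 MB.
= 21.29 GB.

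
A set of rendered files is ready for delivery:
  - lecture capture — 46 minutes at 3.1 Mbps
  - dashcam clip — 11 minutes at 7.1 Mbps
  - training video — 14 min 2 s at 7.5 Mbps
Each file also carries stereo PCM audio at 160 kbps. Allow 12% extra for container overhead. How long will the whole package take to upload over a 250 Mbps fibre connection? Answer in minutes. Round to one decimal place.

1.5 minutes

Audio: 160 kbps = 0.160 Mbps.
lecture capture: 3.260 Mbps × 2760 s × 1.12 = 10077.3 Mb
dashcam clip: 7.260 Mbps × 660 s × 1.12 = 5366.6 Mb
training video: 7.660 Mbps × 842 s × 1.12 = 7223.7 Mb
Total: 22667.6 Mb = 2833.4 MB.
At 250 Mbps: 22667.6 / 250 = 91 s ≈ 1.51 minutes.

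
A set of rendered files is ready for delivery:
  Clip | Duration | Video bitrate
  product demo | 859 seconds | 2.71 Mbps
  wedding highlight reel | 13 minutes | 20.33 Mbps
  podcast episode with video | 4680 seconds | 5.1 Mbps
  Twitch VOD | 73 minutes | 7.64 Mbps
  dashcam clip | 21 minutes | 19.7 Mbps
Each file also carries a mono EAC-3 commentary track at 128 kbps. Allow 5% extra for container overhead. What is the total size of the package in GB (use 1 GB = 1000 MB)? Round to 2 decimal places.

Audio: 128 kbps = 0.128 Mbps.
product demo: 2.838 Mbps × 859 s × 1.05 = 2559.7 Mb
wedding highlight reel: 20.458 Mbps × 780 s × 1.05 = 16755.1 Mb
podcast episode with video: 5.228 Mbps × 4680 s × 1.05 = 25690.4 Mb
Twitch VOD: 7.768 Mbps × 4380 s × 1.05 = 35725.0 Mb
dashcam clip: 19.828 Mbps × 1260 s × 1.05 = 26232.4 Mb
Total: 106962.7 Mb = 13370.3 MB.
= 13.37 GB.

13.37 GB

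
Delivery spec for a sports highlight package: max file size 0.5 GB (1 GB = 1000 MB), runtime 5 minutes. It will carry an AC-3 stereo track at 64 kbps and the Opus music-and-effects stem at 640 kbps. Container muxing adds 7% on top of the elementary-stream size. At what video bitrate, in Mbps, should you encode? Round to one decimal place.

Budget: 0.5 GB = 4000.0 Mb.
Stream payload after overhead: 4000.0 / 1.07 = 3738.3 Mb.
5 min = 300 s
Total bitrate budget: 3738.3 Mb / 300 s = 12.461 Mbps.
Audio total: 64 + 640 = 704 kbps = 0.704 Mbps.
Video: 12.461 − 0.704 = 11.757 Mbps.

11.8 Mbps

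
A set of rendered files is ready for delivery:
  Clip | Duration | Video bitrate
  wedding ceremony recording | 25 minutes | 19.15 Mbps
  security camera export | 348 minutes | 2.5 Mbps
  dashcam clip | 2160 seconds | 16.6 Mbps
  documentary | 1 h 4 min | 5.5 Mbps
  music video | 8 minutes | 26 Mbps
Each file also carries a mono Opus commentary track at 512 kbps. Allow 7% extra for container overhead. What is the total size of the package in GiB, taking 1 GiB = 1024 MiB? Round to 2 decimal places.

Audio: 512 kbps = 0.512 Mbps.
wedding ceremony recording: 19.662 Mbps × 1500 s × 1.07 = 31557.5 Mb
security camera export: 3.012 Mbps × 20880 s × 1.07 = 67292.9 Mb
dashcam clip: 17.112 Mbps × 2160 s × 1.07 = 39549.3 Mb
documentary: 6.012 Mbps × 3840 s × 1.07 = 24702.1 Mb
music video: 26.512 Mbps × 480 s × 1.07 = 13616.6 Mb
Total: 176718.3 Mb = 22089.8 MB.
= 20.57 GiB.

20.57 GiB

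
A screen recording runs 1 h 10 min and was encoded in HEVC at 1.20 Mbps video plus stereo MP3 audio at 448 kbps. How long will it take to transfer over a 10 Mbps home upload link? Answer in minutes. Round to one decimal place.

11.5 minutes

1 h 10 min = 70 min = 4200 s
Audio: 448 kbps = 0.448 Mbps.
Total bitrate: 1.648 Mbps.
File: 1.648 Mbps × 4200 s = 6921.6 Mb.
At 10 Mbps: 6921.6 / 10 = 692.2 s ≈ 11.5 minutes.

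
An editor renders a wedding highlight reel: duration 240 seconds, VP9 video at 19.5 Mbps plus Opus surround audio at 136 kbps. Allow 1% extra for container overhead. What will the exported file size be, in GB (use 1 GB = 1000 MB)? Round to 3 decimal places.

Audio: 136 kbps = 0.136 Mbps.
Total bitrate: 19.5 + 0.136 = 19.636 Mbps.
Stream data: 19.636 Mbps × 240 s = 4712.6 Mb.
With 1% container overhead: ×1.01.
4,760 Mb ÷ 8 = 595.0 MB → 0.595 GB.

0.595 GB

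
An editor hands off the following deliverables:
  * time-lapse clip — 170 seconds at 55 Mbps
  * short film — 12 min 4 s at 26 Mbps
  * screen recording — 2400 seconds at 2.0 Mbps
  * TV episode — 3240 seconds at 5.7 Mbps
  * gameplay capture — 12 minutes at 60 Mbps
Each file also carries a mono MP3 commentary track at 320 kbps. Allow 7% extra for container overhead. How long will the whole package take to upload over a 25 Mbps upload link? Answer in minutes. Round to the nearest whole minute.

Audio: 320 kbps = 0.320 Mbps.
time-lapse clip: 55.320 Mbps × 170 s × 1.07 = 10062.7 Mb
short film: 26.320 Mbps × 724 s × 1.07 = 20389.6 Mb
screen recording: 2.320 Mbps × 2400 s × 1.07 = 5957.8 Mb
TV episode: 6.020 Mbps × 3240 s × 1.07 = 20870.1 Mb
gameplay capture: 60.320 Mbps × 720 s × 1.07 = 46470.5 Mb
Total: 103750.7 Mb = 12968.8 MB.
At 25 Mbps: 103750.7 / 25 = 4150 s ≈ 69.2 minutes.

69 minutes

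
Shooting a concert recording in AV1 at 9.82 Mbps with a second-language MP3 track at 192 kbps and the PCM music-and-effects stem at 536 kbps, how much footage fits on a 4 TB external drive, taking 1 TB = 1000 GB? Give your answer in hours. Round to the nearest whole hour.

843 hours

Audio total: 192 + 536 = 728 kbps = 0.728 Mbps.
Total bitrate: 9.82 + 0.728 = 10.548 Mbps.
Capacity: 4 TB = 32,000,000 Mb.
Recording time: 32,000,000 / 10.548 = 3,033,750 s ≈ 843 hours.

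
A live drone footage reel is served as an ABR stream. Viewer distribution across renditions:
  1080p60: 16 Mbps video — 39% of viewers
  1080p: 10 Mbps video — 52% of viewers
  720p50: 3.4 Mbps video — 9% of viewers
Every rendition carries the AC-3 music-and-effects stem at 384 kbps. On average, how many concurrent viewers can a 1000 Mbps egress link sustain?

82

Audio: 384 kbps = 0.384 Mbps.
Average per-viewer bitrate: 0.39×16.384 + 0.52×10.384 + 0.09×3.784 = 12.130 Mbps.
1000 Mbps = 1,000 Mbps; 1,000 / 12.130 = 82.44 → 82.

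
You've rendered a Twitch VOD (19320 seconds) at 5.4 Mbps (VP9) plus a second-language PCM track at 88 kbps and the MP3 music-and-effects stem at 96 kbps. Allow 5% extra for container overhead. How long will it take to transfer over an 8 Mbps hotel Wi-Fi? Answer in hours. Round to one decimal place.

3.9 hours

Audio total: 88 + 96 = 184 kbps = 0.184 Mbps.
Total bitrate: 5.584 Mbps.
File: 5.584 Mbps × 19320 s = 107882.9 Mb.
With 5% container overhead: ×1.05. → 113277.0 Mb.
At 8 Mbps: 113277.0 / 8 = 14159.6 s ≈ 3.93 hours.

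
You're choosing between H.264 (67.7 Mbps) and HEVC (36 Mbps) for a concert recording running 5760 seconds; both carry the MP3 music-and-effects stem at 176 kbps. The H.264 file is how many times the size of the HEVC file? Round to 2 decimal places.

1.88

Audio: 176 kbps = 0.176 Mbps.
H.264: 67.876 Mbps × 5760 s = 390965.8 Mb = 45.514 GiB.
HEVC: 36.176 Mbps × 5760 s = 208373.8 Mb = 24.258 GiB.
Ratio: 45.514 / 24.258 = 1.876.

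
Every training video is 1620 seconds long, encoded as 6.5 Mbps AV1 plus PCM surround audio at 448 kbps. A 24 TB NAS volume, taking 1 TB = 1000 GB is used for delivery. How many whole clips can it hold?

17057

Audio: 448 kbps = 0.448 Mbps.
Total bitrate: 6.948 Mbps.
Per item: 6.948 Mbps × 1620 s = 11,256 Mb = 1,407 MB.
Capacity: 24 TB = 192,000,000 Mb; 17057.93 items → 17057 complete.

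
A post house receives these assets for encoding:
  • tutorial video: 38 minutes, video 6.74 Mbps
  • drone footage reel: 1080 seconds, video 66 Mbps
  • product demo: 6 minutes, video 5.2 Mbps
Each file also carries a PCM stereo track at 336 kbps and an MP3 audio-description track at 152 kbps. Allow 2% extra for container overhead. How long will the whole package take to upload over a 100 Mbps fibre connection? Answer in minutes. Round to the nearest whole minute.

15 minutes

Audio total: 336 + 152 = 488 kbps = 0.488 Mbps.
tutorial video: 7.228 Mbps × 2280 s × 1.02 = 16809.4 Mb
drone footage reel: 66.488 Mbps × 1080 s × 1.02 = 73243.2 Mb
product demo: 5.688 Mbps × 360 s × 1.02 = 2088.6 Mb
Total: 92141.3 Mb = 11517.7 MB.
At 100 Mbps: 92141.3 / 100 = 921 s ≈ 15.4 minutes.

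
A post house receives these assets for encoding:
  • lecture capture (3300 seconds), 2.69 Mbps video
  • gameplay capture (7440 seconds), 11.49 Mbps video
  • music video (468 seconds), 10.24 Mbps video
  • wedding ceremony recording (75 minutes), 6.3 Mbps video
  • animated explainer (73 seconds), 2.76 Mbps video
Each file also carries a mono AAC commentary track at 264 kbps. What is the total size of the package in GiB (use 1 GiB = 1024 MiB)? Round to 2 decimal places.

Audio: 264 kbps = 0.264 Mbps.
lecture capture: 2.954 Mbps × 3300 s = 9748.2 Mb
gameplay capture: 11.754 Mbps × 7440 s = 87449.8 Mb
music video: 10.504 Mbps × 468 s = 4915.9 Mb
wedding ceremony recording: 6.564 Mbps × 4500 s = 29538.0 Mb
animated explainer: 3.024 Mbps × 73 s = 220.8 Mb
Total: 131872.6 Mb = 16484.1 MB.
= 15.35 GiB.

15.35 GiB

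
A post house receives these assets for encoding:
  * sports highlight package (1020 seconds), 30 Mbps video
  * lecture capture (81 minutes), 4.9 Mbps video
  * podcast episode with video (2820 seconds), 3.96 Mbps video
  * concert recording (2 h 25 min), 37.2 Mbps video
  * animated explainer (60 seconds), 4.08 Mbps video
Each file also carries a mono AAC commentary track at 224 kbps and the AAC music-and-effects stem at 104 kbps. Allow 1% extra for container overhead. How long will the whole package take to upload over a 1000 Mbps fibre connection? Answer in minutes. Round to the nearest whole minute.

7 minutes

Audio total: 224 + 104 = 328 kbps = 0.328 Mbps.
sports highlight package: 30.328 Mbps × 1020 s × 1.01 = 31243.9 Mb
lecture capture: 5.228 Mbps × 4860 s × 1.01 = 25662.2 Mb
podcast episode with video: 4.288 Mbps × 2820 s × 1.01 = 12213.1 Mb
concert recording: 37.528 Mbps × 8700 s × 1.01 = 329758.5 Mb
animated explainer: 4.408 Mbps × 60 s × 1.01 = 267.1 Mb
Total: 399144.8 Mb = 49893.1 MB.
At 1000 Mbps: 399144.8 / 1000 = 399 s ≈ 6.65 minutes.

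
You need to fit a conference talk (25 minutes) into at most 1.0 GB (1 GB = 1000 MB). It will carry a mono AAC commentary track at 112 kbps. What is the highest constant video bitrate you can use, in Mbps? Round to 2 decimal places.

Budget: 1.0 GB = 8000.0 Mb.
25 min = 1500 s
Total bitrate budget: 8000.0 Mb / 1500 s = 5.333 Mbps.
Audio: 112 kbps = 0.112 Mbps.
Video: 5.333 − 0.112 = 5.221 Mbps.

5.22 Mbps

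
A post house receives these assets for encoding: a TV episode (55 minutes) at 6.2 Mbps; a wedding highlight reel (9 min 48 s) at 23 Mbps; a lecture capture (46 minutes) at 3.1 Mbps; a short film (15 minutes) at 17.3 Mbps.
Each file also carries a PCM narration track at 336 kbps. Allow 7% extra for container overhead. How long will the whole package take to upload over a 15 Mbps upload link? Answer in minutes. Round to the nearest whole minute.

Audio: 336 kbps = 0.336 Mbps.
TV episode: 6.536 Mbps × 3300 s × 1.07 = 23078.6 Mb
wedding highlight reel: 23.336 Mbps × 588 s × 1.07 = 14682.1 Mb
lecture capture: 3.436 Mbps × 2760 s × 1.07 = 10147.2 Mb
short film: 17.636 Mbps × 900 s × 1.07 = 16983.5 Mb
Total: 64891.4 Mb = 8111.4 MB.
At 15 Mbps: 64891.4 / 15 = 4326 s ≈ 72.1 minutes.

72 minutes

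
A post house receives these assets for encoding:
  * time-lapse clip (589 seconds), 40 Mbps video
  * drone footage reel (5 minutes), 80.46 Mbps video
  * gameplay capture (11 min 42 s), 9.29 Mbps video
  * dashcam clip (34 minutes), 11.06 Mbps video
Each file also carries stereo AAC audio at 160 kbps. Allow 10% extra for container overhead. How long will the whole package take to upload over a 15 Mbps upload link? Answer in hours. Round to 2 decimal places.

Audio: 160 kbps = 0.160 Mbps.
time-lapse clip: 40.160 Mbps × 589 s × 1.10 = 26019.7 Mb
drone footage reel: 80.620 Mbps × 300 s × 1.10 = 26604.6 Mb
gameplay capture: 9.450 Mbps × 702 s × 1.10 = 7297.3 Mb
dashcam clip: 11.220 Mbps × 2040 s × 1.10 = 25177.7 Mb
Total: 85099.2 Mb = 10637.4 MB.
At 15 Mbps: 85099.2 / 15 = 5673 s ≈ 1.58 hours.

1.58 hours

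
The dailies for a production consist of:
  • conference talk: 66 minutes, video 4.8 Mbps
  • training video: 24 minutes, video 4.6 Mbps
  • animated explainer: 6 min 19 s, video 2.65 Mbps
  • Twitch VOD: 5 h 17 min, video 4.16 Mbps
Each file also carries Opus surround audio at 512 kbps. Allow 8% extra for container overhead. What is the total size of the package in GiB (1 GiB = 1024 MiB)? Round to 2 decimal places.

Audio: 512 kbps = 0.512 Mbps.
conference talk: 5.312 Mbps × 3960 s × 1.08 = 22718.4 Mb
training video: 5.112 Mbps × 1440 s × 1.08 = 7950.2 Mb
animated explainer: 3.162 Mbps × 379 s × 1.08 = 1294.3 Mb
Twitch VOD: 4.672 Mbps × 19020 s × 1.08 = 95970.4 Mb
Total: 127933.2 Mb = 15991.6 MB.
= 14.89 GiB.

14.89 GiB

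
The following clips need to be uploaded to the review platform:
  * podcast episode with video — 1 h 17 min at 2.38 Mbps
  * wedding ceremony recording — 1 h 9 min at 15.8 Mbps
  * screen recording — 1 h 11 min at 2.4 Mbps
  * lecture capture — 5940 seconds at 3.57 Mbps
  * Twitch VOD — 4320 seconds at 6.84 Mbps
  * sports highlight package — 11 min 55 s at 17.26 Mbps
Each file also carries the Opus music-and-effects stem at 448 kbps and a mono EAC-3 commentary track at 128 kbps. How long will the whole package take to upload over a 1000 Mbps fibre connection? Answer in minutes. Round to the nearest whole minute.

3 minutes

Audio total: 448 + 128 = 576 kbps = 0.576 Mbps.
podcast episode with video: 2.956 Mbps × 4620 s = 13656.7 Mb
wedding ceremony recording: 16.376 Mbps × 4140 s = 67796.6 Mb
screen recording: 2.976 Mbps × 4260 s = 12677.8 Mb
lecture capture: 4.146 Mbps × 5940 s = 24627.2 Mb
Twitch VOD: 7.416 Mbps × 4320 s = 32037.1 Mb
sports highlight package: 17.836 Mbps × 715 s = 12752.7 Mb
Total: 163548.2 Mb = 20443.5 MB.
At 1000 Mbps: 163548.2 / 1000 = 164 s ≈ 2.73 minutes.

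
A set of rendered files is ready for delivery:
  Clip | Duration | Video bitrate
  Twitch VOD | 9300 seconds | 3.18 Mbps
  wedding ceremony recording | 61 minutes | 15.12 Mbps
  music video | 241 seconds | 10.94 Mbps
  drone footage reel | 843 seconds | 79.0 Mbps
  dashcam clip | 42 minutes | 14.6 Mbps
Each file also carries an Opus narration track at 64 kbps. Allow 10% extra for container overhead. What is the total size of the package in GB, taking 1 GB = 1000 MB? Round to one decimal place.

26.4 GB

Audio: 64 kbps = 0.064 Mbps.
Twitch VOD: 3.244 Mbps × 9300 s × 1.10 = 33186.1 Mb
wedding ceremony recording: 15.184 Mbps × 3660 s × 1.10 = 61130.8 Mb
music video: 11.004 Mbps × 241 s × 1.10 = 2917.2 Mb
drone footage reel: 79.064 Mbps × 843 s × 1.10 = 73316.0 Mb
dashcam clip: 14.664 Mbps × 2520 s × 1.10 = 40648.6 Mb
Total: 211198.7 Mb = 26399.8 MB.
= 26.40 GB.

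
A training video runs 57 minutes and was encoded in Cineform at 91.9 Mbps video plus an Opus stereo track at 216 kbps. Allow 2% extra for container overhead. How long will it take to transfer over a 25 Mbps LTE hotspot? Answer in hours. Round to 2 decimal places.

57 min = 3420 s
Audio: 216 kbps = 0.216 Mbps.
Total bitrate: 92.116 Mbps.
File: 92.116 Mbps × 3420 s = 315036.7 Mb.
With 2% container overhead: ×1.02. → 321337.5 Mb.
At 25 Mbps: 321337.5 / 25 = 12853.5 s ≈ 3.57 hours.

3.57 hours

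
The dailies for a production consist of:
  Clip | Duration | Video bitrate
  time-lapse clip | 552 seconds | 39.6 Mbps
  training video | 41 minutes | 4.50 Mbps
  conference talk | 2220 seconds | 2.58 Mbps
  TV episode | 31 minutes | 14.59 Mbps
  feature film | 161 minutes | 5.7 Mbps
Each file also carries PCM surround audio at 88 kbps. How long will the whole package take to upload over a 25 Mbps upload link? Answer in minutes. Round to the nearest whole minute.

Audio: 88 kbps = 0.088 Mbps.
time-lapse clip: 39.688 Mbps × 552 s = 21907.8 Mb
training video: 4.588 Mbps × 2460 s = 11286.5 Mb
conference talk: 2.668 Mbps × 2220 s = 5923.0 Mb
TV episode: 14.678 Mbps × 1860 s = 27301.1 Mb
feature film: 5.788 Mbps × 9660 s = 55912.1 Mb
Total: 122330.4 Mb = 15291.3 MB.
At 25 Mbps: 122330.4 / 25 = 4893 s ≈ 81.6 minutes.

82 minutes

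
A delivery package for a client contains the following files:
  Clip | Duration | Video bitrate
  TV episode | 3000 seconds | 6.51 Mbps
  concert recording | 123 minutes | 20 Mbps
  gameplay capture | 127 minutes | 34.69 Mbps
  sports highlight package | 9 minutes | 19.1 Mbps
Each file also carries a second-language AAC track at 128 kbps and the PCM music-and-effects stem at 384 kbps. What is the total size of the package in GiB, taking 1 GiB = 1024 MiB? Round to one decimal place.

Audio total: 128 + 384 = 512 kbps = 0.512 Mbps.
TV episode: 7.022 Mbps × 3000 s = 21066.0 Mb
concert recording: 20.512 Mbps × 7380 s = 151378.6 Mb
gameplay capture: 35.202 Mbps × 7620 s = 268239.2 Mb
sports highlight package: 19.612 Mbps × 540 s = 10590.5 Mb
Total: 451274.3 Mb = 56409.3 MB.
= 52.54 GiB.

52.5 GiB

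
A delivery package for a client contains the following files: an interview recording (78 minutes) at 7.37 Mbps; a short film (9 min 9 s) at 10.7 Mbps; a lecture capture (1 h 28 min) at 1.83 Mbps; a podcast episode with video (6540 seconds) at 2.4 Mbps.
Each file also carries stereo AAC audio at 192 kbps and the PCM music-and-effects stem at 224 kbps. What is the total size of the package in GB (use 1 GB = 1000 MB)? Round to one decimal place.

9.1 GB

Audio total: 192 + 224 = 416 kbps = 0.416 Mbps.
interview recording: 7.786 Mbps × 4680 s = 36438.5 Mb
short film: 11.116 Mbps × 549 s = 6102.7 Mb
lecture capture: 2.246 Mbps × 5280 s = 11858.9 Mb
podcast episode with video: 2.816 Mbps × 6540 s = 18416.6 Mb
Total: 72816.7 Mb = 9102.1 MB.
= 9.102 GB.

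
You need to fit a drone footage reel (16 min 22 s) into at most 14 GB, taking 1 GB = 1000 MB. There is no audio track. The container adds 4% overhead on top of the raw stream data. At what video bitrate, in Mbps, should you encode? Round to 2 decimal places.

109.67 Mbps

Budget: 14 GB = 112000.0 Mb.
Stream payload after overhead: 112000.0 / 1.04 = 107692.3 Mb.
16 min 22 s = 982 s
Total bitrate budget: 107692.3 Mb / 982 s = 109.666 Mbps.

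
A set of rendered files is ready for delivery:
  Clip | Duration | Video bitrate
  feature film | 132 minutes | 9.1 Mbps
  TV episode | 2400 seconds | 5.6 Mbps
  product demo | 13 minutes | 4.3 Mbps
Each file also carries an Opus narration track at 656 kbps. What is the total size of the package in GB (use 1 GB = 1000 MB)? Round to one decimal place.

12.0 GB

Audio: 656 kbps = 0.656 Mbps.
feature film: 9.756 Mbps × 7920 s = 77267.5 Mb
TV episode: 6.256 Mbps × 2400 s = 15014.4 Mb
product demo: 4.956 Mbps × 780 s = 3865.7 Mb
Total: 96147.6 Mb = 12018.5 MB.
= 12.02 GB.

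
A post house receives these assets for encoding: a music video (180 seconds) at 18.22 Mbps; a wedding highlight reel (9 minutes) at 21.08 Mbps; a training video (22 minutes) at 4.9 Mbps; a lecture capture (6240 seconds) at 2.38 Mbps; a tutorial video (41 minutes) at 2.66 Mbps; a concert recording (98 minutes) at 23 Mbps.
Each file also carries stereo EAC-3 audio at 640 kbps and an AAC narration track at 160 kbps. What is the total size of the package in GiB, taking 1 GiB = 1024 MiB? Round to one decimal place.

Audio total: 640 + 160 = 800 kbps = 0.800 Mbps.
music video: 19.020 Mbps × 180 s = 3423.6 Mb
wedding highlight reel: 21.880 Mbps × 540 s = 11815.2 Mb
training video: 5.700 Mbps × 1320 s = 7524.0 Mb
lecture capture: 3.180 Mbps × 6240 s = 19843.2 Mb
tutorial video: 3.460 Mbps × 2460 s = 8511.6 Mb
concert recording: 23.800 Mbps × 5880 s = 139944.0 Mb
Total: 191061.6 Mb = 23882.7 MB.
= 22.24 GiB.

22.2 GiB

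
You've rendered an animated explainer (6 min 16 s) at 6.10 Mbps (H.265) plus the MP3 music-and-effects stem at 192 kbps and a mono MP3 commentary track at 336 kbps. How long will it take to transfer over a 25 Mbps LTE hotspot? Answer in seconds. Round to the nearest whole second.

6 min 16 s = 376 s
Audio total: 192 + 336 = 528 kbps = 0.528 Mbps.
Total bitrate: 6.628 Mbps.
File: 6.628 Mbps × 376 s = 2492.1 Mb.
At 25 Mbps: 2492.1 / 25 = 99.7 s ≈ 99.7 seconds.

100 seconds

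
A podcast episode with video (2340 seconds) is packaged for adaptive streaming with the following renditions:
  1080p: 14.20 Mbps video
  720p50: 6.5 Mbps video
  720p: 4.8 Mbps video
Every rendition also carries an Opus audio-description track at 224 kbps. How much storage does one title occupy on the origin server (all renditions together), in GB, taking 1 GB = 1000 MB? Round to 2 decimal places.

7.66 GB

Audio: 224 kbps = 0.224 Mbps.
Sum of rendition bitrates: (14.20+0.224) + (6.5+0.224) + (4.8+0.224) = 26.172 Mbps.
× 2340 s = 61,242 Mb = 7,655 MB = 7.655 GB.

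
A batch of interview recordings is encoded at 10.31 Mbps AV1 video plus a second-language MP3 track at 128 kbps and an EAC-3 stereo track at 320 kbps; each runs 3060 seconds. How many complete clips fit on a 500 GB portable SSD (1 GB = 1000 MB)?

Audio total: 128 + 320 = 448 kbps = 0.448 Mbps.
Total bitrate: 10.758 Mbps.
Per item: 10.758 Mbps × 3060 s = 32,919 Mb = 4,115 MB.
Capacity: 500 GB = 4,000,000 Mb; 121.51 items → 121 complete.

121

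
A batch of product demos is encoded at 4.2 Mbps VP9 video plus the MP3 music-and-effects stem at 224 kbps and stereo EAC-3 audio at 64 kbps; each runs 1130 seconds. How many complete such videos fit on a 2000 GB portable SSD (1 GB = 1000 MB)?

Audio total: 224 + 64 = 288 kbps = 0.288 Mbps.
Total bitrate: 4.488 Mbps.
Per item: 4.488 Mbps × 1130 s = 5,071 Mb = 633.9 MB.
Capacity: 2000 GB = 16,000,000 Mb; 3154.92 items → 3154 complete.

3154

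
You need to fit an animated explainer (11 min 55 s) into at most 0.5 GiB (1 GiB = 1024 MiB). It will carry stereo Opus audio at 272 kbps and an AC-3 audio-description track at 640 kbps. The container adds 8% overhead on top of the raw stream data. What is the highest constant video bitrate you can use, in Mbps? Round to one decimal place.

4.6 Mbps

Budget: 0.5 GiB = 4295.0 Mb.
Stream payload after overhead: 4295.0 / 1.08 = 3976.8 Mb.
11 min 55 s = 715 s
Total bitrate budget: 3976.8 Mb / 715 s = 5.562 Mbps.
Audio total: 272 + 640 = 912 kbps = 0.912 Mbps.
Video: 5.562 − 0.912 = 4.650 Mbps.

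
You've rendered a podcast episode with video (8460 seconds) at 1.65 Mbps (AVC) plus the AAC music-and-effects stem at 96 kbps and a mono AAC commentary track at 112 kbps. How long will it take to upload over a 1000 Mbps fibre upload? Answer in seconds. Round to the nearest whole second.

Audio total: 96 + 112 = 208 kbps = 0.208 Mbps.
Total bitrate: 1.858 Mbps.
File: 1.858 Mbps × 8460 s = 15718.7 Mb.
At 1000 Mbps: 15718.7 / 1000 = 15.7 s ≈ 15.7 seconds.

16 seconds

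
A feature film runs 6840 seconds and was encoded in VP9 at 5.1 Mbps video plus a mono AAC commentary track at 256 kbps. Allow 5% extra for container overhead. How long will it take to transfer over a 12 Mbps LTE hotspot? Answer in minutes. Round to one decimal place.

Audio: 256 kbps = 0.256 Mbps.
Total bitrate: 5.356 Mbps.
File: 5.356 Mbps × 6840 s = 36635.0 Mb.
With 5% container overhead: ×1.05. → 38466.8 Mb.
At 12 Mbps: 38466.8 / 12 = 3205.6 s ≈ 53.4 minutes.

53.4 minutes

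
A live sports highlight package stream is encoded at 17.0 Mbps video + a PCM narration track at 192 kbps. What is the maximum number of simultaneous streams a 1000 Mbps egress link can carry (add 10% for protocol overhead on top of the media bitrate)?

52

Audio: 192 kbps = 0.192 Mbps.
Per-viewer media rate: 17.192 Mbps.
On the wire with 10% overhead: 18.911 Mbps.
1000 Mbps = 1,000 Mbps; 1,000 / 18.911 = 52.88 → 52 viewers.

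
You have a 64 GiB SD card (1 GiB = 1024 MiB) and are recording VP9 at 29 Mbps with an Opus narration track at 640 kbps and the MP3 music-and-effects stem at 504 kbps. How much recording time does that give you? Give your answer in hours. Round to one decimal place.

Audio total: 640 + 504 = 1144 kbps = 1.144 Mbps.
Total bitrate: 29 + 1.144 = 30.144 Mbps.
Capacity: 64 GiB = 549,756 Mb.
Recording time: 549,756 / 30.144 = 18,238 s ≈ 5.07 hours.

5.1 hours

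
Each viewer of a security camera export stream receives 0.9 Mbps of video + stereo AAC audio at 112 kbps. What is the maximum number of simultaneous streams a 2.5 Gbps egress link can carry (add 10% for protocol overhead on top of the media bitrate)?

2245

Audio: 112 kbps = 0.112 Mbps.
Per-viewer media rate: 1.012 Mbps.
On the wire with 10% overhead: 1.113 Mbps.
2.5 Gbps = 2,500 Mbps; 2,500 / 1.113 = 2245.78 → 2245 viewers.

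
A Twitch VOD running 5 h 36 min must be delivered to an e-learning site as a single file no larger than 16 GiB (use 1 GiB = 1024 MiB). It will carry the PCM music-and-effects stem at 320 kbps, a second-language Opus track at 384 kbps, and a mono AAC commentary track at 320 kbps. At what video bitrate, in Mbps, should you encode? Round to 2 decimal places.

Budget: 16 GiB = 137439.0 Mb.
5 h 36 min = 336 min = 20160 s
Total bitrate budget: 137439.0 Mb / 20160 s = 6.817 Mbps.
Audio total: 320 + 384 + 320 = 1024 kbps = 1.024 Mbps.
Video: 6.817 − 1.024 = 5.793 Mbps.

5.79 Mbps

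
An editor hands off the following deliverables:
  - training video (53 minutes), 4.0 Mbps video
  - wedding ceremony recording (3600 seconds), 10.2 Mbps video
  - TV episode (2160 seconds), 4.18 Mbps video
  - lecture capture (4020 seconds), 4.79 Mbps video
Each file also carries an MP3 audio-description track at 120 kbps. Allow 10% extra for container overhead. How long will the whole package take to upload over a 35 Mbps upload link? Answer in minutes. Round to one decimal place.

Audio: 120 kbps = 0.120 Mbps.
training video: 4.120 Mbps × 3180 s × 1.10 = 14411.8 Mb
wedding ceremony recording: 10.320 Mbps × 3600 s × 1.10 = 40867.2 Mb
TV episode: 4.300 Mbps × 2160 s × 1.10 = 10216.8 Mb
lecture capture: 4.910 Mbps × 4020 s × 1.10 = 21712.0 Mb
Total: 87207.8 Mb = 10901.0 MB.
At 35 Mbps: 87207.8 / 35 = 2492 s ≈ 41.5 minutes.

41.5 minutes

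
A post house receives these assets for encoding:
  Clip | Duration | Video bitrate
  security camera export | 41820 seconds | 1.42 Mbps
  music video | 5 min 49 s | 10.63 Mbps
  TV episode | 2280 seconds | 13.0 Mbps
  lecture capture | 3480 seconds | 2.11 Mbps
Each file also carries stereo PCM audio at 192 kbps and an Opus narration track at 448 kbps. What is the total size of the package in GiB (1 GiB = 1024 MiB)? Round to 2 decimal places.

Audio total: 192 + 448 = 640 kbps = 0.640 Mbps.
security camera export: 2.060 Mbps × 41820 s = 86149.2 Mb
music video: 11.270 Mbps × 349 s = 3933.2 Mb
TV episode: 13.640 Mbps × 2280 s = 31099.2 Mb
lecture capture: 2.750 Mbps × 3480 s = 9570.0 Mb
Total: 130751.6 Mb = 16344.0 MB.
= 15.22 GiB.

15.22 GiB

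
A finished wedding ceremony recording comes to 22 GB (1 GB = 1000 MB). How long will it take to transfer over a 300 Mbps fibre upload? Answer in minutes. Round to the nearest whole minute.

File: 22 GB = 176000.0 Mb.
At 300 Mbps: 176000.0 / 300 = 586.7 s ≈ 9.78 minutes.

10 minutes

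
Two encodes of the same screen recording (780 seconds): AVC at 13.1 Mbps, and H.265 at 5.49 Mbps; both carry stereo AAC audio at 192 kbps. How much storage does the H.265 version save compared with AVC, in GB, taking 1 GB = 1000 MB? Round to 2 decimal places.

Audio: 192 kbps = 0.192 Mbps.
AVC: 13.292 Mbps × 780 s = 10367.8 Mb = 1.296 GB.
H.265: 5.682 Mbps × 780 s = 4432.0 Mb = 0.554 GB.
Saving: 1.296 − 0.554 = 0.742 GB.

0.74 GB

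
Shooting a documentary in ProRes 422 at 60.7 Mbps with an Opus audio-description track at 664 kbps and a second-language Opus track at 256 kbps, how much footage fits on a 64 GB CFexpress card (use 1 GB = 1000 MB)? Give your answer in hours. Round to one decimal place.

Audio total: 664 + 256 = 920 kbps = 0.920 Mbps.
Total bitrate: 60.7 + 0.920 = 61.620 Mbps.
Capacity: 64 GB = 512,000 Mb.
Recording time: 512,000 / 61.620 = 8,309 s ≈ 2.31 hours.

2.3 hours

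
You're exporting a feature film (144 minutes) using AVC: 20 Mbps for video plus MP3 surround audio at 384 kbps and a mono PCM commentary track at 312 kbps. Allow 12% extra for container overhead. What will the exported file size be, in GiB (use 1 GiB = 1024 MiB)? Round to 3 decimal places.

144 min = 8640 s
Audio total: 384 + 312 = 696 kbps = 0.696 Mbps.
Total bitrate: 20 + 0.696 = 20.696 Mbps.
Stream data: 20.696 Mbps × 8640 s = 178813.4 Mb.
With 12% container overhead: ×1.12.
200,271 Mb = 25,033,881,600 bytes ÷ 1,073,741,824 = 23.31 GiB.

23.315 GiB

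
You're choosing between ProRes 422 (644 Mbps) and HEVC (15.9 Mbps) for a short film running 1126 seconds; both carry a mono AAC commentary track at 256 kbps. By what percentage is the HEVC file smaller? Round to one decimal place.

97.5%

Audio: 256 kbps = 0.256 Mbps.
ProRes 422: 644.256 Mbps × 1126 s = 725432.3 Mb = 90.679 GB.
HEVC: 16.156 Mbps × 1126 s = 18191.7 Mb = 2.274 GB.
Reduction: (1 − 2.274/90.679) × 100 = 97.49%.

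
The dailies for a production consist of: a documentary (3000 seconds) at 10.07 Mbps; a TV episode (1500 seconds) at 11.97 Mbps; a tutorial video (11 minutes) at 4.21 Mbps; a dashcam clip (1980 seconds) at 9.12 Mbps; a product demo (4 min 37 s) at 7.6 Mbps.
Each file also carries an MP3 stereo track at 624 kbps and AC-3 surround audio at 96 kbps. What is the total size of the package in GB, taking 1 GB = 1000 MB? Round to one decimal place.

Audio total: 624 + 96 = 720 kbps = 0.720 Mbps.
documentary: 10.790 Mbps × 3000 s = 32370.0 Mb
TV episode: 12.690 Mbps × 1500 s = 19035.0 Mb
tutorial video: 4.930 Mbps × 660 s = 3253.8 Mb
dashcam clip: 9.840 Mbps × 1980 s = 19483.2 Mb
product demo: 8.320 Mbps × 277 s = 2304.6 Mb
Total: 76446.6 Mb = 9555.8 MB.
= 9.556 GB.

9.6 GB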